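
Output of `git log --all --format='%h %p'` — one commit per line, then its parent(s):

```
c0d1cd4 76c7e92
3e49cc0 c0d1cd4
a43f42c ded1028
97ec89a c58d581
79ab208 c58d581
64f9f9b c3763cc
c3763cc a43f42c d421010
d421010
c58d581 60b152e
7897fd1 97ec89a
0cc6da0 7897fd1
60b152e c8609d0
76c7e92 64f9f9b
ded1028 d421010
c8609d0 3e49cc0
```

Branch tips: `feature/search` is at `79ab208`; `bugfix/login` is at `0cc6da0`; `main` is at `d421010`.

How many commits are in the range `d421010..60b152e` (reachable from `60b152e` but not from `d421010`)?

9

Reachable from 60b152e: {3e49cc0, 60b152e, 64f9f9b, 76c7e92, a43f42c, c0d1cd4, c3763cc, c8609d0, d421010, ded1028}.
Reachable from d421010: {d421010}.
In 60b152e's history but not d421010's: {3e49cc0, 60b152e, 64f9f9b, 76c7e92, a43f42c, c0d1cd4, c3763cc, c8609d0, ded1028} — 9 commits.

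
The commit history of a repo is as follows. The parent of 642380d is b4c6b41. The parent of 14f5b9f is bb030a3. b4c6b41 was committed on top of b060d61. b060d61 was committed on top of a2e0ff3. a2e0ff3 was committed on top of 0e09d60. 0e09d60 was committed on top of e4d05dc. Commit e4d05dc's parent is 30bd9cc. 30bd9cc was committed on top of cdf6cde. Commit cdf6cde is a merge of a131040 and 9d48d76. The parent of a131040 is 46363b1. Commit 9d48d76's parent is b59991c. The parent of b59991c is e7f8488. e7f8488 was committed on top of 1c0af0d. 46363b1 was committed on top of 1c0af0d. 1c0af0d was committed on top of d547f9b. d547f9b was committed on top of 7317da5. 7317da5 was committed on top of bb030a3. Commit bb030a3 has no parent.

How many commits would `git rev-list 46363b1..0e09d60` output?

8

Reachable from 0e09d60: {0e09d60, 1c0af0d, 30bd9cc, 46363b1, 7317da5, 9d48d76, a131040, b59991c, bb030a3, cdf6cde, d547f9b, e4d05dc, e7f8488}.
Reachable from 46363b1: {1c0af0d, 46363b1, 7317da5, bb030a3, d547f9b}.
In 0e09d60's history but not 46363b1's: {0e09d60, 30bd9cc, 9d48d76, a131040, b59991c, cdf6cde, e4d05dc, e7f8488} — 8 commits.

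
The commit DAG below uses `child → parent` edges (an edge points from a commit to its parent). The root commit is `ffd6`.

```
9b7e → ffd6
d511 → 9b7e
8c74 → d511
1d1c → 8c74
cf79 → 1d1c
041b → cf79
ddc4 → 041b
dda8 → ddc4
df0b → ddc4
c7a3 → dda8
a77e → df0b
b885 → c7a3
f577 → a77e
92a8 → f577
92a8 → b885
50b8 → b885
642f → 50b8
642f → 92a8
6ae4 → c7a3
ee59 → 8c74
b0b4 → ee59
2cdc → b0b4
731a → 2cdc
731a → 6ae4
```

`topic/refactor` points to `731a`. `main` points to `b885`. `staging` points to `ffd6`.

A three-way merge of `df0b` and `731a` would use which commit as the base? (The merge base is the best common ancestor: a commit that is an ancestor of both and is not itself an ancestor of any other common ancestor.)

Ancestors of df0b: {041b, 1d1c, 8c74, 9b7e, cf79, d511, ddc4, df0b, ffd6}.
Ancestors of 731a: {041b, 1d1c, 2cdc, 6ae4, 731a, 8c74, 9b7e, b0b4, c7a3, cf79, d511, dda8, ddc4, ee59, ffd6}.
Common ancestors: {041b, 1d1c, 8c74, 9b7e, cf79, d511, ddc4, ffd6}.
Among these, ddc4 is not an ancestor of any other common ancestor — it is the merge base.

ddc4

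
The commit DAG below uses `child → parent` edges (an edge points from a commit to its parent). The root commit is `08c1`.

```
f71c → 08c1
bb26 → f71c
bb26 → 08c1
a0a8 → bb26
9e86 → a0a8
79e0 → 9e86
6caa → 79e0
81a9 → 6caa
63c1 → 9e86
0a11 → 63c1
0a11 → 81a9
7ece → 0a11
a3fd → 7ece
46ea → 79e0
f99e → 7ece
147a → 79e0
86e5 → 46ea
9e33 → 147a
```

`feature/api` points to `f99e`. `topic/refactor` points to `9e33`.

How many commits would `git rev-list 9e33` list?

Walking parent pointers from 9e33: reachable set = {08c1, 147a, 79e0, 9e33, 9e86, a0a8, bb26, f71c}.
That is 8 commits.

8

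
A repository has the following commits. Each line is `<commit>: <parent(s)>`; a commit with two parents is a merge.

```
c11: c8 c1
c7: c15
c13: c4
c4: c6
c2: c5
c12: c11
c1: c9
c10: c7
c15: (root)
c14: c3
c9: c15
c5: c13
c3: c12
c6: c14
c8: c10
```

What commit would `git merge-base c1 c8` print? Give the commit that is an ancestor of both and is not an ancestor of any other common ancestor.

Ancestors of c1: {c1, c15, c9}.
Ancestors of c8: {c10, c15, c7, c8}.
Common ancestors: {c15}.
The only common ancestor is c15, so it is the merge base.

c15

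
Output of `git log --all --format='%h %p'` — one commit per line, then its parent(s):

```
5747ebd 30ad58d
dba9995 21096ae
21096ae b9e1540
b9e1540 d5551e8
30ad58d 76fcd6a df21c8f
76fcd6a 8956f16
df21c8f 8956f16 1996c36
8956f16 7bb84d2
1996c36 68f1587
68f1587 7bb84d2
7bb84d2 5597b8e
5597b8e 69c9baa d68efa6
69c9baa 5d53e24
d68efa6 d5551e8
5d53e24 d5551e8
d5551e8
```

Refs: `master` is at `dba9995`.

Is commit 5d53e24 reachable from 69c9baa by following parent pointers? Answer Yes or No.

Ancestors of 69c9baa (commits reachable by following parents): {5d53e24, 69c9baa, d5551e8}.
5d53e24 is in that set, so it is an ancestor of 69c9baa.

Yes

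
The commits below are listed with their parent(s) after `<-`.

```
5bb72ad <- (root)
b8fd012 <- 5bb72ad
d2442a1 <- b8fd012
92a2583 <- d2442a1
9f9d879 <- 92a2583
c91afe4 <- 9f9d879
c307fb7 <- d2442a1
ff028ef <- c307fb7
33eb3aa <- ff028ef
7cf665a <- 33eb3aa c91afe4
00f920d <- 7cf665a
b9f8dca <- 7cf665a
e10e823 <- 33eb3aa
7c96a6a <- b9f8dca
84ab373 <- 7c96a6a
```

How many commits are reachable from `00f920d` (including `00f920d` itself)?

11

Walking parent pointers from 00f920d: reachable set = {00f920d, 33eb3aa, 5bb72ad, 7cf665a, 92a2583, 9f9d879, b8fd012, c307fb7, c91afe4, d2442a1, ff028ef}.
That is 11 commits.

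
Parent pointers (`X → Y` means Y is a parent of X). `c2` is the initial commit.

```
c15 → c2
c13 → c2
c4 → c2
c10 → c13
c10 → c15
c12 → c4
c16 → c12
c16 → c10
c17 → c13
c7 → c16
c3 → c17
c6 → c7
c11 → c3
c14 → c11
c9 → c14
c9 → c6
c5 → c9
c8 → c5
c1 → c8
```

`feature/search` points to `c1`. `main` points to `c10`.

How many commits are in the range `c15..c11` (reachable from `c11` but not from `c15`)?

4

Reachable from c11: {c11, c13, c17, c2, c3}.
Reachable from c15: {c15, c2}.
In c11's history but not c15's: {c11, c13, c17, c3} — 4 commits.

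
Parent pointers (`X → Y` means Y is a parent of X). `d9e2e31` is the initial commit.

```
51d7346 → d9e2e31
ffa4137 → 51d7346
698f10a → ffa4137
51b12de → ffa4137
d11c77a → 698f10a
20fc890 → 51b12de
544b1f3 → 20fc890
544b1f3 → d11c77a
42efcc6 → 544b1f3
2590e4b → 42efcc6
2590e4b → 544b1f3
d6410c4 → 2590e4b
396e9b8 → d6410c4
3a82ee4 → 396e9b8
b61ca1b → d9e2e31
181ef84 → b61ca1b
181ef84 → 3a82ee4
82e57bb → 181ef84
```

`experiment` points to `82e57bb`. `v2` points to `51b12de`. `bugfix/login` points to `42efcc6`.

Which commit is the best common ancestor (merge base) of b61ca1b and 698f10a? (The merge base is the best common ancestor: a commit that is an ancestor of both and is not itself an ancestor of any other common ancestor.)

Ancestors of b61ca1b: {b61ca1b, d9e2e31}.
Ancestors of 698f10a: {51d7346, 698f10a, d9e2e31, ffa4137}.
Common ancestors: {d9e2e31}.
The only common ancestor is d9e2e31, so it is the merge base.

d9e2e31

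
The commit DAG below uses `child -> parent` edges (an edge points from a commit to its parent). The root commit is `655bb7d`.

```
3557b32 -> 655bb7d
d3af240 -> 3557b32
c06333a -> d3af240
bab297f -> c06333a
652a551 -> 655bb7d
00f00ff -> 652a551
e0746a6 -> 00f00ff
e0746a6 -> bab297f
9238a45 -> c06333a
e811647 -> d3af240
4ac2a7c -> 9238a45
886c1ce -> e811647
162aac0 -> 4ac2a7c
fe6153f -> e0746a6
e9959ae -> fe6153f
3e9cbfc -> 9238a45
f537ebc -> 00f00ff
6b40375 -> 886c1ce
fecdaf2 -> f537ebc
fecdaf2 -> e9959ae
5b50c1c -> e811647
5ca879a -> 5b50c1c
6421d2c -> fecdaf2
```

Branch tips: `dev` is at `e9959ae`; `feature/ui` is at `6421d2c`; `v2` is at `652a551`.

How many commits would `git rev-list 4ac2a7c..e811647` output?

Reachable from e811647: {3557b32, 655bb7d, d3af240, e811647}.
Reachable from 4ac2a7c: {3557b32, 4ac2a7c, 655bb7d, 9238a45, c06333a, d3af240}.
In e811647's history but not 4ac2a7c's: {e811647} — 1 commit.

1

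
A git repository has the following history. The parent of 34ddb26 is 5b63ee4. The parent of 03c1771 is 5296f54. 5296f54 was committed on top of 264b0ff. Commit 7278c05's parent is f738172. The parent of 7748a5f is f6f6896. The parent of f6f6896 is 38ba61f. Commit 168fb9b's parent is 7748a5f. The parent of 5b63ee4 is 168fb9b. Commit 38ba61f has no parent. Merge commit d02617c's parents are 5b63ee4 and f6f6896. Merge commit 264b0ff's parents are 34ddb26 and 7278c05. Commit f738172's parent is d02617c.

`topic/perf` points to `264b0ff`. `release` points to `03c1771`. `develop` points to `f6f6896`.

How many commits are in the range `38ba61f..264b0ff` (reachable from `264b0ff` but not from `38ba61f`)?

Reachable from 264b0ff: {168fb9b, 264b0ff, 34ddb26, 38ba61f, 5b63ee4, 7278c05, 7748a5f, d02617c, f6f6896, f738172}.
Reachable from 38ba61f: {38ba61f}.
In 264b0ff's history but not 38ba61f's: {168fb9b, 264b0ff, 34ddb26, 5b63ee4, 7278c05, 7748a5f, d02617c, f6f6896, f738172} — 9 commits.

9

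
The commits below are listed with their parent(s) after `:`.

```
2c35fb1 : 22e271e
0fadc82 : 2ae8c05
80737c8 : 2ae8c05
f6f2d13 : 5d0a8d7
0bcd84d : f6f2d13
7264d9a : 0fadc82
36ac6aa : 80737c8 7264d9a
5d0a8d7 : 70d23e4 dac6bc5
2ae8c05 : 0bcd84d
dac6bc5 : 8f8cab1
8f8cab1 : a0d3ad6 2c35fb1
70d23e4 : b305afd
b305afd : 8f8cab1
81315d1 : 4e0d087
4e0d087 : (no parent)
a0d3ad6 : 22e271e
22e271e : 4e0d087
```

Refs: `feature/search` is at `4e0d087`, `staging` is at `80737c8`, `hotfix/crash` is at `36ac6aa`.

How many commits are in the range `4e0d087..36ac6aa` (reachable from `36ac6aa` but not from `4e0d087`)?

Reachable from 36ac6aa: {0bcd84d, 0fadc82, 22e271e, 2ae8c05, 2c35fb1, 36ac6aa, 4e0d087, 5d0a8d7, 70d23e4, 7264d9a, 80737c8, 8f8cab1, a0d3ad6, b305afd, dac6bc5, f6f2d13}.
Reachable from 4e0d087: {4e0d087}.
In 36ac6aa's history but not 4e0d087's: {0bcd84d, 0fadc82, 22e271e, 2ae8c05, 2c35fb1, 36ac6aa, 5d0a8d7, 70d23e4, 7264d9a, 80737c8, 8f8cab1, a0d3ad6, b305afd, dac6bc5, f6f2d13} — 15 commits.

15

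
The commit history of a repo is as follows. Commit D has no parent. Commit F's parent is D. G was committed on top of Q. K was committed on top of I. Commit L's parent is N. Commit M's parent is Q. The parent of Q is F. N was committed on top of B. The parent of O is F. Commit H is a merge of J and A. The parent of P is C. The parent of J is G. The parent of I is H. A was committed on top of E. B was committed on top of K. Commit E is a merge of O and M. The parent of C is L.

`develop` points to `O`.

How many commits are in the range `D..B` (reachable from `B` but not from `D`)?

Reachable from B: {A, B, D, E, F, G, H, I, J, K, M, O, Q}.
Reachable from D: {D}.
In B's history but not D's: {A, B, E, F, G, H, I, J, K, M, O, Q} — 12 commits.

12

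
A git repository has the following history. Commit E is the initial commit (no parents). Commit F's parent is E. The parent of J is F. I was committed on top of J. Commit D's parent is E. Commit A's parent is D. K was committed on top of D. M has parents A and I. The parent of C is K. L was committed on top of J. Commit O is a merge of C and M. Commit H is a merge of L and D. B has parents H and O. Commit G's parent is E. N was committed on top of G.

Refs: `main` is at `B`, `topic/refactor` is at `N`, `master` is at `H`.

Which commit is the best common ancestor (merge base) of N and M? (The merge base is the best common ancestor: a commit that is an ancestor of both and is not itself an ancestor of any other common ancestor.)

Ancestors of N: {E, G, N}.
Ancestors of M: {A, D, E, F, I, J, M}.
Common ancestors: {E}.
The only common ancestor is E, so it is the merge base.

E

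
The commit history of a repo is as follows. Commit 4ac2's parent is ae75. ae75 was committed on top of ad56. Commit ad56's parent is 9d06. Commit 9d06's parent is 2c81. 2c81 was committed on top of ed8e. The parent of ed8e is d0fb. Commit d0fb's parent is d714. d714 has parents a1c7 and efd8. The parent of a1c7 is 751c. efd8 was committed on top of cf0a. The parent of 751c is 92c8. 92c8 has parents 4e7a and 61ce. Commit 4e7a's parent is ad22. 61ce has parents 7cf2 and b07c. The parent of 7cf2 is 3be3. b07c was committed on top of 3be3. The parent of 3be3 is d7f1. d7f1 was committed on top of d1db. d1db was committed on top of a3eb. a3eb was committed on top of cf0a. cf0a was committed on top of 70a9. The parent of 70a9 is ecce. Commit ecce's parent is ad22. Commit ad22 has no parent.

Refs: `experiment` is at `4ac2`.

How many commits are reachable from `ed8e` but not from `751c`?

5

Reachable from ed8e: {3be3, 4e7a, 61ce, 70a9, 751c, 7cf2, 92c8, a1c7, a3eb, ad22, b07c, cf0a, d0fb, d1db, d714, d7f1, ecce, ed8e, efd8}.
Reachable from 751c: {3be3, 4e7a, 61ce, 70a9, 751c, 7cf2, 92c8, a3eb, ad22, b07c, cf0a, d1db, d7f1, ecce}.
In ed8e's history but not 751c's: {a1c7, d0fb, d714, ed8e, efd8} — 5 commits.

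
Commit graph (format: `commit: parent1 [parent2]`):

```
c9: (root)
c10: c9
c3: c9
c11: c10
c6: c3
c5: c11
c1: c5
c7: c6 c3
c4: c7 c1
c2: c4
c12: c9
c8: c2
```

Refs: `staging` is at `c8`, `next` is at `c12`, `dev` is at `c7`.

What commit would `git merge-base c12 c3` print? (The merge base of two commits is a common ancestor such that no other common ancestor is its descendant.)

Ancestors of c12: {c12, c9}.
Ancestors of c3: {c3, c9}.
Common ancestors: {c9}.
The only common ancestor is c9, so it is the merge base.

c9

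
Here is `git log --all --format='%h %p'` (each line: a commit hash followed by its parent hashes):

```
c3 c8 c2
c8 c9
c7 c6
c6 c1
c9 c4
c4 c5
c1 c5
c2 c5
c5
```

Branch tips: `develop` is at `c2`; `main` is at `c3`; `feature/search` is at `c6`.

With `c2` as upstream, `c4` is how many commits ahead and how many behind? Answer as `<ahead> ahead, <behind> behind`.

Reachable from c4: {c4, c5}.
Reachable from c2: {c2, c5}.
Only in c4's history (ahead): {c4} — 1.
Only in c2's history (behind): {c2} — 1.

1 ahead, 1 behind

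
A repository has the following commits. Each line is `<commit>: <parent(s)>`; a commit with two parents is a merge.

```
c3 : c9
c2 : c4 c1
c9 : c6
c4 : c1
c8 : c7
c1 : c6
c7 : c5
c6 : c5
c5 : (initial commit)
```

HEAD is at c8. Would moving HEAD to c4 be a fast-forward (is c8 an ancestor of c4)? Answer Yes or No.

A fast-forward from c8 to c4 is possible iff c8 is an ancestor of c4.
Ancestors of c4: {c1, c4, c5, c6}.
c8 is not among them, so fast-forward is not possible.

No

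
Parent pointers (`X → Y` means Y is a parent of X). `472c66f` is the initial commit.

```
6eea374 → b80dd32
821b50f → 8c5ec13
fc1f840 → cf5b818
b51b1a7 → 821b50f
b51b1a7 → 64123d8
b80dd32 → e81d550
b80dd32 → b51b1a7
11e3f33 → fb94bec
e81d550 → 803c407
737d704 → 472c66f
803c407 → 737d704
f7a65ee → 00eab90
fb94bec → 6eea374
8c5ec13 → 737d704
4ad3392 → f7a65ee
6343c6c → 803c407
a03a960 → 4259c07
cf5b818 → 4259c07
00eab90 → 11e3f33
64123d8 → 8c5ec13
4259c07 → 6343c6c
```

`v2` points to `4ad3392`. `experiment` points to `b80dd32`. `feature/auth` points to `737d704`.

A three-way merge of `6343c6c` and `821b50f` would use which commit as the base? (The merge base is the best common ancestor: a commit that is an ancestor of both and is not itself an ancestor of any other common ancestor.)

Ancestors of 6343c6c: {472c66f, 6343c6c, 737d704, 803c407}.
Ancestors of 821b50f: {472c66f, 737d704, 821b50f, 8c5ec13}.
Common ancestors: {472c66f, 737d704}.
Among these, 737d704 is not an ancestor of any other common ancestor — it is the merge base.

737d704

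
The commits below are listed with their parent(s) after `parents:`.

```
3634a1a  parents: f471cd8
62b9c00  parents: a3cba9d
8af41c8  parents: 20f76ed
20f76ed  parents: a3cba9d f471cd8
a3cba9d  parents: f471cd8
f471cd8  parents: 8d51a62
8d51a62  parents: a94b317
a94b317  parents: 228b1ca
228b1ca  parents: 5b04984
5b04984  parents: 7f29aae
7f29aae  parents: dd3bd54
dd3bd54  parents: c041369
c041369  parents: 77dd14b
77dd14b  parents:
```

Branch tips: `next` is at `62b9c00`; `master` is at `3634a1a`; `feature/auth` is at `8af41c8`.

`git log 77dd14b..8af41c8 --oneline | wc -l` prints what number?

11

Reachable from 8af41c8: {20f76ed, 228b1ca, 5b04984, 77dd14b, 7f29aae, 8af41c8, 8d51a62, a3cba9d, a94b317, c041369, dd3bd54, f471cd8}.
Reachable from 77dd14b: {77dd14b}.
In 8af41c8's history but not 77dd14b's: {20f76ed, 228b1ca, 5b04984, 7f29aae, 8af41c8, 8d51a62, a3cba9d, a94b317, c041369, dd3bd54, f471cd8} — 11 commits.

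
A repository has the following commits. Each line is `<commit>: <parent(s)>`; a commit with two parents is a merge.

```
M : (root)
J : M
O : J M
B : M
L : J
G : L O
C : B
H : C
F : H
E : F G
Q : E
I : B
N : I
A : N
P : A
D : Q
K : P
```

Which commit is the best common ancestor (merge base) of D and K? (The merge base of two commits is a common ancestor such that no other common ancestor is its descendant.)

Ancestors of D: {B, C, D, E, F, G, H, J, L, M, O, Q}.
Ancestors of K: {A, B, I, K, M, N, P}.
Common ancestors: {B, M}.
Among these, B is not an ancestor of any other common ancestor — it is the merge base.

B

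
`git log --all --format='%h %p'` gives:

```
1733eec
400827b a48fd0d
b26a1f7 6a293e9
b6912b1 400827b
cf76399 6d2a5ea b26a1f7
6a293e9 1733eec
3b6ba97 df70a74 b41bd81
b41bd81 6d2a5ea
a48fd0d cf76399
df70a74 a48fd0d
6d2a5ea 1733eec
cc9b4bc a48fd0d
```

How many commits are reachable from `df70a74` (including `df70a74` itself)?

Walking parent pointers from df70a74: reachable set = {1733eec, 6a293e9, 6d2a5ea, a48fd0d, b26a1f7, cf76399, df70a74}.
That is 7 commits.

7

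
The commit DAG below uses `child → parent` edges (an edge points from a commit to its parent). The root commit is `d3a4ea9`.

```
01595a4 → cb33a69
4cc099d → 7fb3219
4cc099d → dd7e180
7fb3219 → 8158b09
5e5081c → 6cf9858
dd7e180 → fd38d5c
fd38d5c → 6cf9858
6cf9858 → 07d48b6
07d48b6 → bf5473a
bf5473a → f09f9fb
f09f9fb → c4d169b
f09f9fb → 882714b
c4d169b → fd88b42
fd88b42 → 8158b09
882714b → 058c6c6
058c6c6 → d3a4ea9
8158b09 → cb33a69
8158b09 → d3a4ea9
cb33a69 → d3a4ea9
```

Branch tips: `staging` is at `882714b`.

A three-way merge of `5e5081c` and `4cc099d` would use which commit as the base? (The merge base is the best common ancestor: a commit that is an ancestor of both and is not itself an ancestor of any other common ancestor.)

Ancestors of 5e5081c: {058c6c6, 07d48b6, 5e5081c, 6cf9858, 8158b09, 882714b, bf5473a, c4d169b, cb33a69, d3a4ea9, f09f9fb, fd88b42}.
Ancestors of 4cc099d: {058c6c6, 07d48b6, 4cc099d, 6cf9858, 7fb3219, 8158b09, 882714b, bf5473a, c4d169b, cb33a69, d3a4ea9, dd7e180, f09f9fb, fd38d5c, fd88b42}.
Common ancestors: {058c6c6, 07d48b6, 6cf9858, 8158b09, 882714b, bf5473a, c4d169b, cb33a69, d3a4ea9, f09f9fb, fd88b42}.
Among these, 6cf9858 is not an ancestor of any other common ancestor — it is the merge base.

6cf9858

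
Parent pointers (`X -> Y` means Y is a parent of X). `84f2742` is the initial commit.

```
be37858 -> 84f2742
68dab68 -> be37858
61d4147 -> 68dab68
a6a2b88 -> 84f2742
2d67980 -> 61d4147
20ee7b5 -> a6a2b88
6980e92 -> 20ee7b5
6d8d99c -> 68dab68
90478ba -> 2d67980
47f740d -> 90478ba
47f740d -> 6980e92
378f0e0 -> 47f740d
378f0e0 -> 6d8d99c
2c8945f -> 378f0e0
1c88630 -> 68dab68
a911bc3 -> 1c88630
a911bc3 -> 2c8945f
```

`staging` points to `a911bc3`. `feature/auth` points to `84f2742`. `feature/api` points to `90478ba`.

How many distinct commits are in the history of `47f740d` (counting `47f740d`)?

Walking parent pointers from 47f740d: reachable set = {20ee7b5, 2d67980, 47f740d, 61d4147, 68dab68, 6980e92, 84f2742, 90478ba, a6a2b88, be37858}.
That is 10 commits.

10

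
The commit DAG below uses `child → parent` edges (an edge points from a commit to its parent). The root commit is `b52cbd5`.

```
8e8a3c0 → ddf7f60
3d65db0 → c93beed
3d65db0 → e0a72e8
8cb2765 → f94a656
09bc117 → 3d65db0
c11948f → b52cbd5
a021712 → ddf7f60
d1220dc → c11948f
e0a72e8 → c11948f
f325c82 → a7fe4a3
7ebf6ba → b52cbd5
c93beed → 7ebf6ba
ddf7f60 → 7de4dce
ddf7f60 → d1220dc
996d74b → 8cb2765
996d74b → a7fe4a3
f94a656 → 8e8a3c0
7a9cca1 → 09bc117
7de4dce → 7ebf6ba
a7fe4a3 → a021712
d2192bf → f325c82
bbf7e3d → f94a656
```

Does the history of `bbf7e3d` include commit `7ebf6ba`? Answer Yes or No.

Yes

Ancestors of bbf7e3d (commits reachable by following parents): {7de4dce, 7ebf6ba, 8e8a3c0, b52cbd5, bbf7e3d, c11948f, d1220dc, ddf7f60, f94a656}.
7ebf6ba is in that set, so it is an ancestor of bbf7e3d.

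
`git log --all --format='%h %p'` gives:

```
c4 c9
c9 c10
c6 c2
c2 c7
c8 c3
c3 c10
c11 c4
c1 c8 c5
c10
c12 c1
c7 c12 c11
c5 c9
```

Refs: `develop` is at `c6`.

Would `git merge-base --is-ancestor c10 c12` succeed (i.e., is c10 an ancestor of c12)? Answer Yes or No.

Ancestors of c12 (commits reachable by following parents): {c1, c10, c12, c3, c5, c8, c9}.
c10 is in that set, so it is an ancestor of c12.

Yes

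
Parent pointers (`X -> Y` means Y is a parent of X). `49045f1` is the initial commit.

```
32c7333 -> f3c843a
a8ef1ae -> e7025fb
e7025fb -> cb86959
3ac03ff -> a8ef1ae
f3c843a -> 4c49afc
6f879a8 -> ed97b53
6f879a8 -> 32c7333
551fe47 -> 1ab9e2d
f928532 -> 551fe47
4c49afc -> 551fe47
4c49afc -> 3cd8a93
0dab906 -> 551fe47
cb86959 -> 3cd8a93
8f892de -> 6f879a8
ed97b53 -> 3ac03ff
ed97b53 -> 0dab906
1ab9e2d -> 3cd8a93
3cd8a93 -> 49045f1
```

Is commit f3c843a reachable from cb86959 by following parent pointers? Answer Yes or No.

No

Ancestors of cb86959: {3cd8a93, 49045f1, cb86959}.
f3c843a is not in that set, so it is not an ancestor of cb86959.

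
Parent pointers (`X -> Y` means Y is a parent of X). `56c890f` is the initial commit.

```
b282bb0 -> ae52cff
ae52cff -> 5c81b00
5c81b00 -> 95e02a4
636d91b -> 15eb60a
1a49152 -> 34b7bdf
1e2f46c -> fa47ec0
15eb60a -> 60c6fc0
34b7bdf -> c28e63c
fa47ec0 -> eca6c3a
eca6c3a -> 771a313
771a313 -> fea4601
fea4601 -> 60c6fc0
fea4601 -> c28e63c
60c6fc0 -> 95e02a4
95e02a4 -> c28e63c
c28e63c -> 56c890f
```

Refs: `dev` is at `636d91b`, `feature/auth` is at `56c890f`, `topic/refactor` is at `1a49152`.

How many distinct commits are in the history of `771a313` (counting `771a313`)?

Walking parent pointers from 771a313: reachable set = {56c890f, 60c6fc0, 771a313, 95e02a4, c28e63c, fea4601}.
That is 6 commits.

6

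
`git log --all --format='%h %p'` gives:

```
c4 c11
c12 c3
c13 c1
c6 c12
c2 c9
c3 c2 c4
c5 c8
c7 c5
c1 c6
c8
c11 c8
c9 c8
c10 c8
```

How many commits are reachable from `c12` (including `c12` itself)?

7

Walking parent pointers from c12: reachable set = {c11, c12, c2, c3, c4, c8, c9}.
That is 7 commits.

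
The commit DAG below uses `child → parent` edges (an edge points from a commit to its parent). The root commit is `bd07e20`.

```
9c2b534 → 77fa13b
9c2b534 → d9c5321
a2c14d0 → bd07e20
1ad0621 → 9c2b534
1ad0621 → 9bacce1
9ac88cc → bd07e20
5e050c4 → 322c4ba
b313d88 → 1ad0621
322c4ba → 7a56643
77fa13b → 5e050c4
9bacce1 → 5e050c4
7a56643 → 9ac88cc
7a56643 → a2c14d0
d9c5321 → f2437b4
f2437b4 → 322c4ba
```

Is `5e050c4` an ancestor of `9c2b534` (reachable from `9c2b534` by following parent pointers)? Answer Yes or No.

Ancestors of 9c2b534 (commits reachable by following parents): {322c4ba, 5e050c4, 77fa13b, 7a56643, 9ac88cc, 9c2b534, a2c14d0, bd07e20, d9c5321, f2437b4}.
5e050c4 is in that set, so it is an ancestor of 9c2b534.

Yes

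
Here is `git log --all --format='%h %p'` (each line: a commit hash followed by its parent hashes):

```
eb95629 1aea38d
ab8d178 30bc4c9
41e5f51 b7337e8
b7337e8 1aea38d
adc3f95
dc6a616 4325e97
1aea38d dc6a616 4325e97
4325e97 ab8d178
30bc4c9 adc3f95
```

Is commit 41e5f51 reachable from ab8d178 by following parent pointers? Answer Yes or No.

Ancestors of ab8d178: {30bc4c9, ab8d178, adc3f95}.
41e5f51 is not in that set, so it is not an ancestor of ab8d178.

No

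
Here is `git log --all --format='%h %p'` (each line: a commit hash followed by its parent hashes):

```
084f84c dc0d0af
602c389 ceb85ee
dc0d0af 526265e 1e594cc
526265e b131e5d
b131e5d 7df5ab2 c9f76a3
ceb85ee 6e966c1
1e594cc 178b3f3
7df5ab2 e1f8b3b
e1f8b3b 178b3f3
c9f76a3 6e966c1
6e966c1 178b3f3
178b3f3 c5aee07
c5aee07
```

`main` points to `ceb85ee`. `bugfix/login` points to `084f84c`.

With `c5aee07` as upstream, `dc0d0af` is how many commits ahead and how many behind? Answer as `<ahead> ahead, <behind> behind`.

Reachable from dc0d0af: {178b3f3, 1e594cc, 526265e, 6e966c1, 7df5ab2, b131e5d, c5aee07, c9f76a3, dc0d0af, e1f8b3b}.
Reachable from c5aee07: {c5aee07}.
Only in dc0d0af's history (ahead): {178b3f3, 1e594cc, 526265e, 6e966c1, 7df5ab2, b131e5d, c9f76a3, dc0d0af, e1f8b3b} — 9.
Only in c5aee07's history (behind): {} — 0.

9 ahead, 0 behind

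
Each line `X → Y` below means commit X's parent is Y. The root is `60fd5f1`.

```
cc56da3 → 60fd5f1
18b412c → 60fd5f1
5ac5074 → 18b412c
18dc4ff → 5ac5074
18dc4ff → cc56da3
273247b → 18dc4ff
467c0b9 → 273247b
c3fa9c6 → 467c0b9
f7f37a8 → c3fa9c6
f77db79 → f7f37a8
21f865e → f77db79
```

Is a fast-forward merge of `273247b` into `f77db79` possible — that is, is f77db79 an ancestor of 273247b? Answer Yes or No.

No

A fast-forward from f77db79 to 273247b is possible iff f77db79 is an ancestor of 273247b.
Ancestors of 273247b: {18b412c, 18dc4ff, 273247b, 5ac5074, 60fd5f1, cc56da3}.
f77db79 is not among them, so fast-forward is not possible.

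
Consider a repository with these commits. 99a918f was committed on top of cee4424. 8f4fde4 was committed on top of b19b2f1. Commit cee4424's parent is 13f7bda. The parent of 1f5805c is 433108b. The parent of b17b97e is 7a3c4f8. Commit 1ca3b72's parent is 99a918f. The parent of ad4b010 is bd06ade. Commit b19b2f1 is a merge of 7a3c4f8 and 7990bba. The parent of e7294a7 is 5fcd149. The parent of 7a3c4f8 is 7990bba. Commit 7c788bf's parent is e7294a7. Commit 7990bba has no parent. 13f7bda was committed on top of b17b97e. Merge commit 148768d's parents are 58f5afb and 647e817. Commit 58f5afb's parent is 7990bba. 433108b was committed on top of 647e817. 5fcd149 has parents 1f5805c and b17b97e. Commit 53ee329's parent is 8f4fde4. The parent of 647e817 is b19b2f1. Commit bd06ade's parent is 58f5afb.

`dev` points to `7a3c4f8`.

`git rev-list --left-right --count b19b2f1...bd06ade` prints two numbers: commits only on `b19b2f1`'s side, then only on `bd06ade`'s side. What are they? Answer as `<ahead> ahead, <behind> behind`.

2 ahead, 2 behind

Reachable from b19b2f1: {7990bba, 7a3c4f8, b19b2f1}.
Reachable from bd06ade: {58f5afb, 7990bba, bd06ade}.
Only in b19b2f1's history (ahead): {7a3c4f8, b19b2f1} — 2.
Only in bd06ade's history (behind): {58f5afb, bd06ade} — 2.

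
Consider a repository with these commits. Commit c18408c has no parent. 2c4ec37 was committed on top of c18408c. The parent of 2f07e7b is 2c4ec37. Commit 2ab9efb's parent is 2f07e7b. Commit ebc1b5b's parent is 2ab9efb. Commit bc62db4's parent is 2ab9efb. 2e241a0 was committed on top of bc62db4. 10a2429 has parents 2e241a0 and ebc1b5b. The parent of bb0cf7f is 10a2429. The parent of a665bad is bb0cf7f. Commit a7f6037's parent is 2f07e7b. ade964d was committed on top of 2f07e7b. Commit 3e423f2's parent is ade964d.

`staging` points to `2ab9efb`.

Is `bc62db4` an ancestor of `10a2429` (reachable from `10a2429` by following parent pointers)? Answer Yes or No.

Yes

Ancestors of 10a2429 (commits reachable by following parents): {10a2429, 2ab9efb, 2c4ec37, 2e241a0, 2f07e7b, bc62db4, c18408c, ebc1b5b}.
bc62db4 is in that set, so it is an ancestor of 10a2429.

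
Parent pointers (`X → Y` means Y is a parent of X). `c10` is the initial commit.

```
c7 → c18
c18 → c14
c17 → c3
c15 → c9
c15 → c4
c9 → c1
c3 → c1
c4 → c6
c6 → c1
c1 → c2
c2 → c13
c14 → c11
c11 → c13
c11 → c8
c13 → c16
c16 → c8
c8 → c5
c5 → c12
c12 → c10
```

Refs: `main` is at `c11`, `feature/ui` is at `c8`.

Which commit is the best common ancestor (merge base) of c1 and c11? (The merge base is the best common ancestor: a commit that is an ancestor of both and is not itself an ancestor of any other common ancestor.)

c13

Ancestors of c1: {c1, c10, c12, c13, c16, c2, c5, c8}.
Ancestors of c11: {c10, c11, c12, c13, c16, c5, c8}.
Common ancestors: {c10, c12, c13, c16, c5, c8}.
Among these, c13 is not an ancestor of any other common ancestor — it is the merge base.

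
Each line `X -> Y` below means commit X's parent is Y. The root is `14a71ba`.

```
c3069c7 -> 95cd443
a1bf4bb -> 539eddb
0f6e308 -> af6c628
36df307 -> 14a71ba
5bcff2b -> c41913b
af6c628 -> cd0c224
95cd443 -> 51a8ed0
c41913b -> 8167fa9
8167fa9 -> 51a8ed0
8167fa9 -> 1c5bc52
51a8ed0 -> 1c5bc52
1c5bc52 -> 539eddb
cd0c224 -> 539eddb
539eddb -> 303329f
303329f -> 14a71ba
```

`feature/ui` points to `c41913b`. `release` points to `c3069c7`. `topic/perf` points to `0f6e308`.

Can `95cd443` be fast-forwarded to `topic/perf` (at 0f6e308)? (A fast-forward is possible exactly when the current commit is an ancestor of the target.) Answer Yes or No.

A fast-forward from 95cd443 to 0f6e308 is possible iff 95cd443 is an ancestor of 0f6e308.
Ancestors of 0f6e308: {0f6e308, 14a71ba, 303329f, 539eddb, af6c628, cd0c224}.
95cd443 is not among them, so fast-forward is not possible.

No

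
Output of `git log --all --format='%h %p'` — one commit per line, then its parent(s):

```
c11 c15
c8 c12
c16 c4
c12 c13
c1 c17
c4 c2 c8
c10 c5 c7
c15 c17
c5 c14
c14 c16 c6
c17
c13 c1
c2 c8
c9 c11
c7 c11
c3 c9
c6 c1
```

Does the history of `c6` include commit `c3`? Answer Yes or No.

Ancestors of c6: {c1, c17, c6}.
c3 is not in that set, so it is not an ancestor of c6.

No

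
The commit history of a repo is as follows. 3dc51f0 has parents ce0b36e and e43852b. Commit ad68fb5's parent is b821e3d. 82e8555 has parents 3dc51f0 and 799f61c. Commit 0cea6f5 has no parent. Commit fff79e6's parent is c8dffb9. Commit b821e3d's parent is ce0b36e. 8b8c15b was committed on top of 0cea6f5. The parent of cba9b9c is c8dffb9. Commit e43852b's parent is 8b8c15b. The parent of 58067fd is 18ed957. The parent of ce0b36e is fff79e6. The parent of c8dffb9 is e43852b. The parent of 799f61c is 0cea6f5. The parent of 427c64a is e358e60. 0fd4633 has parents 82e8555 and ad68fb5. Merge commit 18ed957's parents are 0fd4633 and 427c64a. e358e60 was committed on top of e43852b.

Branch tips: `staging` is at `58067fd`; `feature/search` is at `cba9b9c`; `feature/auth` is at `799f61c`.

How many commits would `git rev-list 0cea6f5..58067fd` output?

15

Reachable from 58067fd: {0cea6f5, 0fd4633, 18ed957, 3dc51f0, 427c64a, 58067fd, 799f61c, 82e8555, 8b8c15b, ad68fb5, b821e3d, c8dffb9, ce0b36e, e358e60, e43852b, fff79e6}.
Reachable from 0cea6f5: {0cea6f5}.
In 58067fd's history but not 0cea6f5's: {0fd4633, 18ed957, 3dc51f0, 427c64a, 58067fd, 799f61c, 82e8555, 8b8c15b, ad68fb5, b821e3d, c8dffb9, ce0b36e, e358e60, e43852b, fff79e6} — 15 commits.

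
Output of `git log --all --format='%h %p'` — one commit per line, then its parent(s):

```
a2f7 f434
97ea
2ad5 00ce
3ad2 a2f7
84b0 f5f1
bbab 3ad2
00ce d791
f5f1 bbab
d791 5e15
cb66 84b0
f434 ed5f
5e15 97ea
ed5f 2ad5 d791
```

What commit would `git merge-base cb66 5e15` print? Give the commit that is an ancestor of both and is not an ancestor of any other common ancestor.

Ancestors of cb66: {00ce, 2ad5, 3ad2, 5e15, 84b0, 97ea, a2f7, bbab, cb66, d791, ed5f, f434, f5f1}.
Ancestors of 5e15: {5e15, 97ea}.
Common ancestors: {5e15, 97ea}.
Among these, 5e15 is not an ancestor of any other common ancestor — it is the merge base.

5e15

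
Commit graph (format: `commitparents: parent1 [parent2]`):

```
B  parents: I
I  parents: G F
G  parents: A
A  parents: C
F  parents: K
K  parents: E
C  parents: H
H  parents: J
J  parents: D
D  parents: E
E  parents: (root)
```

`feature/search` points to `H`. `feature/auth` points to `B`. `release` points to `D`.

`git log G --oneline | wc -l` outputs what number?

Walking parent pointers from G: reachable set = {A, C, D, E, G, H, J}.
That is 7 commits.

7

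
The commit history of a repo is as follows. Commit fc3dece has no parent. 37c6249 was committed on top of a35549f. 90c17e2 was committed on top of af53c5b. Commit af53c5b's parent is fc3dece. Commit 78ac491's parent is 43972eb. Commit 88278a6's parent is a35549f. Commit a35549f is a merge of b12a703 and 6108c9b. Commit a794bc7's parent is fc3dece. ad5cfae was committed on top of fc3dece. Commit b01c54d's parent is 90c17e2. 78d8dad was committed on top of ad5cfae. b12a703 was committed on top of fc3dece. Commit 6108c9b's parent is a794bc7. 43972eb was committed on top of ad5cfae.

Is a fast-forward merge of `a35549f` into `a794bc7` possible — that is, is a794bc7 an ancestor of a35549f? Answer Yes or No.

A fast-forward from a794bc7 to a35549f is possible iff a794bc7 is an ancestor of a35549f.
Ancestors of a35549f: {6108c9b, a35549f, a794bc7, b12a703, fc3dece}.
a794bc7 is among them, so fast-forward is possible.

Yes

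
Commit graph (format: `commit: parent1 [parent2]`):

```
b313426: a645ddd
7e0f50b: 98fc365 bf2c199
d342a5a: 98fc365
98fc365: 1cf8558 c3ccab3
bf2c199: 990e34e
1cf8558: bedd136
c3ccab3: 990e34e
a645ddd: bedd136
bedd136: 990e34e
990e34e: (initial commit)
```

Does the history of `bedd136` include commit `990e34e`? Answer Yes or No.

Yes

Ancestors of bedd136 (commits reachable by following parents): {990e34e, bedd136}.
990e34e is in that set, so it is an ancestor of bedd136.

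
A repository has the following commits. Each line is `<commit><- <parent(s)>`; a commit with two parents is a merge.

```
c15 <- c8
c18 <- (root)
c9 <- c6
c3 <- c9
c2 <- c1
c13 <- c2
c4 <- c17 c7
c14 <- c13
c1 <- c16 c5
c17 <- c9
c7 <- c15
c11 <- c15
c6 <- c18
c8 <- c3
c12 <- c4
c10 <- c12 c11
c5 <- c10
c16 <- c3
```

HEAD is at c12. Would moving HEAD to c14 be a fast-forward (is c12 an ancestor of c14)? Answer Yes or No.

A fast-forward from c12 to c14 is possible iff c12 is an ancestor of c14.
Ancestors of c14: {c1, c10, c11, c12, c13, c14, c15, c16, c17, c18, c2, c3, c4, c5, c6, c7, c8, c9}.
c12 is among them, so fast-forward is possible.

Yes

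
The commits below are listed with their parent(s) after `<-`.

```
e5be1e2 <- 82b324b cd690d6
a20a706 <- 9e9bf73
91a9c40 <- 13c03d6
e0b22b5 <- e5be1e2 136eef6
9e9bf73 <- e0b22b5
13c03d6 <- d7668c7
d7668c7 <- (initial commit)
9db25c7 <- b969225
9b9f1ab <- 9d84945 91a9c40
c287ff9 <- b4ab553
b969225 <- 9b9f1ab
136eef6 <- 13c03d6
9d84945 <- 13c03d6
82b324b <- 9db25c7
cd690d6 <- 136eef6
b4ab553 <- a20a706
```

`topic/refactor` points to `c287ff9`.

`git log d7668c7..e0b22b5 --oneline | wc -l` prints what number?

Reachable from e0b22b5: {136eef6, 13c03d6, 82b324b, 91a9c40, 9b9f1ab, 9d84945, 9db25c7, b969225, cd690d6, d7668c7, e0b22b5, e5be1e2}.
Reachable from d7668c7: {d7668c7}.
In e0b22b5's history but not d7668c7's: {136eef6, 13c03d6, 82b324b, 91a9c40, 9b9f1ab, 9d84945, 9db25c7, b969225, cd690d6, e0b22b5, e5be1e2} — 11 commits.

11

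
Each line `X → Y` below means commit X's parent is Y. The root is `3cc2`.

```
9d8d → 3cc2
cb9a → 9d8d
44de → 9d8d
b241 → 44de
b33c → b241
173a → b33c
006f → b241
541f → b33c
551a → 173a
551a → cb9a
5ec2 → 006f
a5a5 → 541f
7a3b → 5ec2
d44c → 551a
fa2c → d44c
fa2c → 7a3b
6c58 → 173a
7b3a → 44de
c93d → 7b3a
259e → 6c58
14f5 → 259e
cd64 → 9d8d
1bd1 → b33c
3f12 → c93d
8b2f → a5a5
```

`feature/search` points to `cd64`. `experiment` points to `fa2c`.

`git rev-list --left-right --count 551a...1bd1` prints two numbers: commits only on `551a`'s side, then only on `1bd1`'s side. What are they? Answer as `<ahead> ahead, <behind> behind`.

3 ahead, 1 behind

Reachable from 551a: {173a, 3cc2, 44de, 551a, 9d8d, b241, b33c, cb9a}.
Reachable from 1bd1: {1bd1, 3cc2, 44de, 9d8d, b241, b33c}.
Only in 551a's history (ahead): {173a, 551a, cb9a} — 3.
Only in 1bd1's history (behind): {1bd1} — 1.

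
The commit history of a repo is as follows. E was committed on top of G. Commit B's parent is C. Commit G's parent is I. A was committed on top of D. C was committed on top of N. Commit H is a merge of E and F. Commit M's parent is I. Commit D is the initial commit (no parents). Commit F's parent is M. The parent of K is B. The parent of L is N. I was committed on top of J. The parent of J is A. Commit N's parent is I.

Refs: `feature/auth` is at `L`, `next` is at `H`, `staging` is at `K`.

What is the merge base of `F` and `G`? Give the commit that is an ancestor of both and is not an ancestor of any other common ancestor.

Ancestors of F: {A, D, F, I, J, M}.
Ancestors of G: {A, D, G, I, J}.
Common ancestors: {A, D, I, J}.
Among these, I is not an ancestor of any other common ancestor — it is the merge base.

I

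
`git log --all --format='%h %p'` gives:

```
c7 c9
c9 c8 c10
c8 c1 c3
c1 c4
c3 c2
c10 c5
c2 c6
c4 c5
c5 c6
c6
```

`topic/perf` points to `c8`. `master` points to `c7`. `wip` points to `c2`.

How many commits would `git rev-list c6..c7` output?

9

Reachable from c7: {c1, c10, c2, c3, c4, c5, c6, c7, c8, c9}.
Reachable from c6: {c6}.
In c7's history but not c6's: {c1, c10, c2, c3, c4, c5, c7, c8, c9} — 9 commits.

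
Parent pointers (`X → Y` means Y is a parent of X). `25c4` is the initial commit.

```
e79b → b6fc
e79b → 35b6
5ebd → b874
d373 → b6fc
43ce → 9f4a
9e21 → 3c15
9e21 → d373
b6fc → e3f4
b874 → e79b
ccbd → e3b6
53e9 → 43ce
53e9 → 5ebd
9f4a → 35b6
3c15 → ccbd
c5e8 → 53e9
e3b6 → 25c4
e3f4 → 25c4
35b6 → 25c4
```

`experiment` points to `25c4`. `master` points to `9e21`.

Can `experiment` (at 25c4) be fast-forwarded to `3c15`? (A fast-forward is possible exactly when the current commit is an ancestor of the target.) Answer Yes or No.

A fast-forward from 25c4 to 3c15 is possible iff 25c4 is an ancestor of 3c15.
Ancestors of 3c15: {25c4, 3c15, ccbd, e3b6}.
25c4 is among them, so fast-forward is possible.

Yes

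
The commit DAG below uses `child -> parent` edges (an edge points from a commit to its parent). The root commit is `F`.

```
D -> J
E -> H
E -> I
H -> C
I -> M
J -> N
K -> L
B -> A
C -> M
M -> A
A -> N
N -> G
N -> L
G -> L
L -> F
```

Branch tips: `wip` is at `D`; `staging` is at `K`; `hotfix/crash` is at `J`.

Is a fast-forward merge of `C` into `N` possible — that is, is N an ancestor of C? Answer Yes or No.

A fast-forward from N to C is possible iff N is an ancestor of C.
Ancestors of C: {A, C, F, G, L, M, N}.
N is among them, so fast-forward is possible.

Yes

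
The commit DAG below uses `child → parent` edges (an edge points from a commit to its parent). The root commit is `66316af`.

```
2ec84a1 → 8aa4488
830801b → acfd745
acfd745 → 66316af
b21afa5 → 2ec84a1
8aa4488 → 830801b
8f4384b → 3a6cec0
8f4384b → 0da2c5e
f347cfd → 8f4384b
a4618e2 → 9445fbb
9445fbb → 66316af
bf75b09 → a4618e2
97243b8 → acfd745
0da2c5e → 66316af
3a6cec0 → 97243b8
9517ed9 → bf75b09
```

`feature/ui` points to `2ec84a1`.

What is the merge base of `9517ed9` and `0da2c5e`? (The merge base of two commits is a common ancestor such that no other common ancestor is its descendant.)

Ancestors of 9517ed9: {66316af, 9445fbb, 9517ed9, a4618e2, bf75b09}.
Ancestors of 0da2c5e: {0da2c5e, 66316af}.
Common ancestors: {66316af}.
The only common ancestor is 66316af, so it is the merge base.

66316af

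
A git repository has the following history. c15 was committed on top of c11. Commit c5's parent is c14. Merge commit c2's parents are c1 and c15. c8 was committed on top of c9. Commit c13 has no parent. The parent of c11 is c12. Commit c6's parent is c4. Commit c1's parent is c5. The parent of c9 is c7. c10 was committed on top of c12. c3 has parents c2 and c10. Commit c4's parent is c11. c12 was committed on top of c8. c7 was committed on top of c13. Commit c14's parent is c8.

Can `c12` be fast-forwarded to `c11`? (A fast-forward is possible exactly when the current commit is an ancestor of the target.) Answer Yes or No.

A fast-forward from c12 to c11 is possible iff c12 is an ancestor of c11.
Ancestors of c11: {c11, c12, c13, c7, c8, c9}.
c12 is among them, so fast-forward is possible.

Yes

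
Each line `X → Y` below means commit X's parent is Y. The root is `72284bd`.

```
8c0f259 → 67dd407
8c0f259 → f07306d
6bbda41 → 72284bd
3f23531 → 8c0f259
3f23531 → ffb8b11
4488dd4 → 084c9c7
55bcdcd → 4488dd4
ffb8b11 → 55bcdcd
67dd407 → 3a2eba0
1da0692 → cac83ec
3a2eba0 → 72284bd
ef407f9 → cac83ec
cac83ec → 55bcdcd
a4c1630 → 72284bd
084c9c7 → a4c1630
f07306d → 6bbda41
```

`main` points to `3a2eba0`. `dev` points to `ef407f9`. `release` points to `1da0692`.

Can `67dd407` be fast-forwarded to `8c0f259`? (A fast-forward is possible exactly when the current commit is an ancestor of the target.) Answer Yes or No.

Yes

A fast-forward from 67dd407 to 8c0f259 is possible iff 67dd407 is an ancestor of 8c0f259.
Ancestors of 8c0f259: {3a2eba0, 67dd407, 6bbda41, 72284bd, 8c0f259, f07306d}.
67dd407 is among them, so fast-forward is possible.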